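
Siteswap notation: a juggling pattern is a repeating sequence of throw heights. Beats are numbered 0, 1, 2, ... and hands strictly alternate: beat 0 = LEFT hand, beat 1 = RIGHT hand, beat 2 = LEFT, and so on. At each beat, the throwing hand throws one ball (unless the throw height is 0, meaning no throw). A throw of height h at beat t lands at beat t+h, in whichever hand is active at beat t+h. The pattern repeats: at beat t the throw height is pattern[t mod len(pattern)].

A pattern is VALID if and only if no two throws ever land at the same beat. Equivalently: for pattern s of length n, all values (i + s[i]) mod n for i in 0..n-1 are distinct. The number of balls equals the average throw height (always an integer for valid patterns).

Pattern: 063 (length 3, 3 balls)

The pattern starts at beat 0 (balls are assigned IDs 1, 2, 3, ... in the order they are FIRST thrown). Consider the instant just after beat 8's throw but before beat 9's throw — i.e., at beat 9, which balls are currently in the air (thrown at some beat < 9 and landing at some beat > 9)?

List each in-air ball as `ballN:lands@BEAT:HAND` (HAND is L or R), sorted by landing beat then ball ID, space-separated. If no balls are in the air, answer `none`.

Beat 1 (R): throw ball1 h=6 -> lands@7:R; in-air after throw: [b1@7:R]
Beat 2 (L): throw ball2 h=3 -> lands@5:R; in-air after throw: [b2@5:R b1@7:R]
Beat 4 (L): throw ball3 h=6 -> lands@10:L; in-air after throw: [b2@5:R b1@7:R b3@10:L]
Beat 5 (R): throw ball2 h=3 -> lands@8:L; in-air after throw: [b1@7:R b2@8:L b3@10:L]
Beat 7 (R): throw ball1 h=6 -> lands@13:R; in-air after throw: [b2@8:L b3@10:L b1@13:R]
Beat 8 (L): throw ball2 h=3 -> lands@11:R; in-air after throw: [b3@10:L b2@11:R b1@13:R]

Answer: ball3:lands@10:L ball2:lands@11:R ball1:lands@13:R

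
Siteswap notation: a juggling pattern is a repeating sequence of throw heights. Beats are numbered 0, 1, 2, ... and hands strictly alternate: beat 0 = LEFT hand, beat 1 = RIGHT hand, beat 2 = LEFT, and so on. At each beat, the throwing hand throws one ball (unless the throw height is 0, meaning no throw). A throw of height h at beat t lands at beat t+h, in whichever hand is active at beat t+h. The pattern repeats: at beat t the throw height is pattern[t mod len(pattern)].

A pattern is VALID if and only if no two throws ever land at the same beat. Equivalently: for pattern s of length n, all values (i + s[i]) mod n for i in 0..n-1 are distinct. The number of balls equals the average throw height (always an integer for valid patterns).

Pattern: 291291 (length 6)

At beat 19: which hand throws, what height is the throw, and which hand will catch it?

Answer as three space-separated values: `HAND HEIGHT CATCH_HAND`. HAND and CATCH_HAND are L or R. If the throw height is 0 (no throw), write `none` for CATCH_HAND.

Beat 19: 19 mod 2 = 1, so hand = R
Throw height = pattern[19 mod 6] = pattern[1] = 9
Lands at beat 19+9=28, 28 mod 2 = 0, so catch hand = L

Answer: R 9 L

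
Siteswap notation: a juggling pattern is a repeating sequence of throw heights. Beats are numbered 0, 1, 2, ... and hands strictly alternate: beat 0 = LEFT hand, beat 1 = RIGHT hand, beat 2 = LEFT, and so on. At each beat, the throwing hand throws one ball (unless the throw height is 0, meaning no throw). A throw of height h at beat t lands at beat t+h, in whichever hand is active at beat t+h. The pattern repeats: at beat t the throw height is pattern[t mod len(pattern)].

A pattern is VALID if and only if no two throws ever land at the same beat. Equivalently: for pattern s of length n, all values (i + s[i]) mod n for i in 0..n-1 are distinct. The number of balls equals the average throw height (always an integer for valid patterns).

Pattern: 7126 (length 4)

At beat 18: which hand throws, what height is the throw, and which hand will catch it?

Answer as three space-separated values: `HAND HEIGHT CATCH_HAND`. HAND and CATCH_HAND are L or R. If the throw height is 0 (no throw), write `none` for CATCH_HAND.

Answer: L 2 L

Derivation:
Beat 18: 18 mod 2 = 0, so hand = L
Throw height = pattern[18 mod 4] = pattern[2] = 2
Lands at beat 18+2=20, 20 mod 2 = 0, so catch hand = L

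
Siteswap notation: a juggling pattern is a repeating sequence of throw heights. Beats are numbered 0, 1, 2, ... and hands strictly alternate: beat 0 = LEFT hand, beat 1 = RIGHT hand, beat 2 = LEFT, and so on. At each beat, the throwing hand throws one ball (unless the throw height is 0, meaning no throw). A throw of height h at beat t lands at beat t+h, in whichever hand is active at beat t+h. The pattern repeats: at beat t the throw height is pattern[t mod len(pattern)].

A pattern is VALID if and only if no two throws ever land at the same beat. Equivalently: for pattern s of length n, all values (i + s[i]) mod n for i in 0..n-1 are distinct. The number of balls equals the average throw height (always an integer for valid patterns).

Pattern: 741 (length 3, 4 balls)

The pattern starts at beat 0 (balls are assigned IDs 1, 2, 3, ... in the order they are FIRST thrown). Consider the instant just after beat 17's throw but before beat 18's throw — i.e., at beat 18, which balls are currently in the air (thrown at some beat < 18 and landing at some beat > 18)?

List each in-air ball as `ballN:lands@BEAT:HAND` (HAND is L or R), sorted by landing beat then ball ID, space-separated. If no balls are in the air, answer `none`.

Answer: ball1:lands@19:R ball4:lands@20:L ball3:lands@22:L

Derivation:
Beat 0 (L): throw ball1 h=7 -> lands@7:R; in-air after throw: [b1@7:R]
Beat 1 (R): throw ball2 h=4 -> lands@5:R; in-air after throw: [b2@5:R b1@7:R]
Beat 2 (L): throw ball3 h=1 -> lands@3:R; in-air after throw: [b3@3:R b2@5:R b1@7:R]
Beat 3 (R): throw ball3 h=7 -> lands@10:L; in-air after throw: [b2@5:R b1@7:R b3@10:L]
Beat 4 (L): throw ball4 h=4 -> lands@8:L; in-air after throw: [b2@5:R b1@7:R b4@8:L b3@10:L]
Beat 5 (R): throw ball2 h=1 -> lands@6:L; in-air after throw: [b2@6:L b1@7:R b4@8:L b3@10:L]
Beat 6 (L): throw ball2 h=7 -> lands@13:R; in-air after throw: [b1@7:R b4@8:L b3@10:L b2@13:R]
Beat 7 (R): throw ball1 h=4 -> lands@11:R; in-air after throw: [b4@8:L b3@10:L b1@11:R b2@13:R]
Beat 8 (L): throw ball4 h=1 -> lands@9:R; in-air after throw: [b4@9:R b3@10:L b1@11:R b2@13:R]
Beat 9 (R): throw ball4 h=7 -> lands@16:L; in-air after throw: [b3@10:L b1@11:R b2@13:R b4@16:L]
Beat 10 (L): throw ball3 h=4 -> lands@14:L; in-air after throw: [b1@11:R b2@13:R b3@14:L b4@16:L]
Beat 11 (R): throw ball1 h=1 -> lands@12:L; in-air after throw: [b1@12:L b2@13:R b3@14:L b4@16:L]
Beat 12 (L): throw ball1 h=7 -> lands@19:R; in-air after throw: [b2@13:R b3@14:L b4@16:L b1@19:R]
Beat 13 (R): throw ball2 h=4 -> lands@17:R; in-air after throw: [b3@14:L b4@16:L b2@17:R b1@19:R]
Beat 14 (L): throw ball3 h=1 -> lands@15:R; in-air after throw: [b3@15:R b4@16:L b2@17:R b1@19:R]
Beat 15 (R): throw ball3 h=7 -> lands@22:L; in-air after throw: [b4@16:L b2@17:R b1@19:R b3@22:L]
Beat 16 (L): throw ball4 h=4 -> lands@20:L; in-air after throw: [b2@17:R b1@19:R b4@20:L b3@22:L]
Beat 17 (R): throw ball2 h=1 -> lands@18:L; in-air after throw: [b2@18:L b1@19:R b4@20:L b3@22:L]
Beat 18 (L): throw ball2 h=7 -> lands@25:R; in-air after throw: [b1@19:R b4@20:L b3@22:L b2@25:R]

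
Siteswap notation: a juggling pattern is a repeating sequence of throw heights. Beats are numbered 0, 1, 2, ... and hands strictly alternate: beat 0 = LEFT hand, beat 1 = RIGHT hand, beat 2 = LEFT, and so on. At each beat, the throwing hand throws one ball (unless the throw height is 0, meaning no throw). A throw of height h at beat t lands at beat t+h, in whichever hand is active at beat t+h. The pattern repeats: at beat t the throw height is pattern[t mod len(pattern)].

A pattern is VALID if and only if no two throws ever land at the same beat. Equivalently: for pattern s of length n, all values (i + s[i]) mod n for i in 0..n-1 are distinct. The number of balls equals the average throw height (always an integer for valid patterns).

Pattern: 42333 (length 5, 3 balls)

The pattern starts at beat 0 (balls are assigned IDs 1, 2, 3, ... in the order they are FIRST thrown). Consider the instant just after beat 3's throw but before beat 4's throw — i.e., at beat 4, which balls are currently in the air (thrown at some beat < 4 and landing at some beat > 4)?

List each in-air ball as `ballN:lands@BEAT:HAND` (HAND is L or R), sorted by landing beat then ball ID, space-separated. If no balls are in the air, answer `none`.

Beat 0 (L): throw ball1 h=4 -> lands@4:L; in-air after throw: [b1@4:L]
Beat 1 (R): throw ball2 h=2 -> lands@3:R; in-air after throw: [b2@3:R b1@4:L]
Beat 2 (L): throw ball3 h=3 -> lands@5:R; in-air after throw: [b2@3:R b1@4:L b3@5:R]
Beat 3 (R): throw ball2 h=3 -> lands@6:L; in-air after throw: [b1@4:L b3@5:R b2@6:L]
Beat 4 (L): throw ball1 h=3 -> lands@7:R; in-air after throw: [b3@5:R b2@6:L b1@7:R]

Answer: ball3:lands@5:R ball2:lands@6:L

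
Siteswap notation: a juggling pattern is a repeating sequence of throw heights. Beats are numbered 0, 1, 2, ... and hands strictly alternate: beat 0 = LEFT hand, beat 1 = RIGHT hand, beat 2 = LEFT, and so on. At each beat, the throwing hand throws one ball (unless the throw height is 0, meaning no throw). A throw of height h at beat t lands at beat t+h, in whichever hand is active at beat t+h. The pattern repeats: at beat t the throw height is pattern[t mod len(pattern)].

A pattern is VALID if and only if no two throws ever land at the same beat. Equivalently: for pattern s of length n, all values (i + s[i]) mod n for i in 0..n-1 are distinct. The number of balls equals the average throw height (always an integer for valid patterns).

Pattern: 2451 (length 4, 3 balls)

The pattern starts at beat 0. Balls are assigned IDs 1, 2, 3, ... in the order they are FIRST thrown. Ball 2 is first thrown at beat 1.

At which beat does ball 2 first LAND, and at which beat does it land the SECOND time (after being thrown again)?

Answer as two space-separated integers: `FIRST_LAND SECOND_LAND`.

Answer: 5 9

Derivation:
Beat 0 (L): throw ball1 h=2 -> lands@2:L; in-air after throw: [b1@2:L]
Beat 1 (R): throw ball2 h=4 -> lands@5:R; in-air after throw: [b1@2:L b2@5:R]
Beat 2 (L): throw ball1 h=5 -> lands@7:R; in-air after throw: [b2@5:R b1@7:R]
Beat 3 (R): throw ball3 h=1 -> lands@4:L; in-air after throw: [b3@4:L b2@5:R b1@7:R]
Beat 4 (L): throw ball3 h=2 -> lands@6:L; in-air after throw: [b2@5:R b3@6:L b1@7:R]
Beat 5 (R): throw ball2 h=4 -> lands@9:R; in-air after throw: [b3@6:L b1@7:R b2@9:R]
Beat 6 (L): throw ball3 h=5 -> lands@11:R; in-air after throw: [b1@7:R b2@9:R b3@11:R]
Beat 7 (R): throw ball1 h=1 -> lands@8:L; in-air after throw: [b1@8:L b2@9:R b3@11:R]
Beat 8 (L): throw ball1 h=2 -> lands@10:L; in-air after throw: [b2@9:R b1@10:L b3@11:R]
Beat 9 (R): throw ball2 h=4 -> lands@13:R; in-air after throw: [b1@10:L b3@11:R b2@13:R]
Ball 2: thrown@1 h=4 -> first land @5; rethrown@5 h=4 -> second land @9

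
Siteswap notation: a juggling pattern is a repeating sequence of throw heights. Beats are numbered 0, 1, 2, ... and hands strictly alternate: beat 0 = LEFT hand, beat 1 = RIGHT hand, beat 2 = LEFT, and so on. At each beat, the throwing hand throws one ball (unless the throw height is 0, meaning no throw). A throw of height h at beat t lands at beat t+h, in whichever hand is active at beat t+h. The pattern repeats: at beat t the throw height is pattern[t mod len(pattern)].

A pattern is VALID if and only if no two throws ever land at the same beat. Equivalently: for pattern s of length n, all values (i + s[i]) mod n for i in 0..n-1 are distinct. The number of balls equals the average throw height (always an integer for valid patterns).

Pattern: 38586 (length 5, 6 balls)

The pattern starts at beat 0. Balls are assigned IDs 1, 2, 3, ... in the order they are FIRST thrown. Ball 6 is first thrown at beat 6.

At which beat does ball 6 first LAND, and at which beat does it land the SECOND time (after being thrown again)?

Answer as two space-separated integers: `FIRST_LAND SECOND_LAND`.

Beat 0 (L): throw ball1 h=3 -> lands@3:R; in-air after throw: [b1@3:R]
Beat 1 (R): throw ball2 h=8 -> lands@9:R; in-air after throw: [b1@3:R b2@9:R]
Beat 2 (L): throw ball3 h=5 -> lands@7:R; in-air after throw: [b1@3:R b3@7:R b2@9:R]
Beat 3 (R): throw ball1 h=8 -> lands@11:R; in-air after throw: [b3@7:R b2@9:R b1@11:R]
Beat 4 (L): throw ball4 h=6 -> lands@10:L; in-air after throw: [b3@7:R b2@9:R b4@10:L b1@11:R]
Beat 5 (R): throw ball5 h=3 -> lands@8:L; in-air after throw: [b3@7:R b5@8:L b2@9:R b4@10:L b1@11:R]
Beat 6 (L): throw ball6 h=8 -> lands@14:L; in-air after throw: [b3@7:R b5@8:L b2@9:R b4@10:L b1@11:R b6@14:L]
Beat 7 (R): throw ball3 h=5 -> lands@12:L; in-air after throw: [b5@8:L b2@9:R b4@10:L b1@11:R b3@12:L b6@14:L]
Beat 8 (L): throw ball5 h=8 -> lands@16:L; in-air after throw: [b2@9:R b4@10:L b1@11:R b3@12:L b6@14:L b5@16:L]
Beat 9 (R): throw ball2 h=6 -> lands@15:R; in-air after throw: [b4@10:L b1@11:R b3@12:L b6@14:L b2@15:R b5@16:L]
Beat 10 (L): throw ball4 h=3 -> lands@13:R; in-air after throw: [b1@11:R b3@12:L b4@13:R b6@14:L b2@15:R b5@16:L]
Beat 11 (R): throw ball1 h=8 -> lands@19:R; in-air after throw: [b3@12:L b4@13:R b6@14:L b2@15:R b5@16:L b1@19:R]
Beat 12 (L): throw ball3 h=5 -> lands@17:R; in-air after throw: [b4@13:R b6@14:L b2@15:R b5@16:L b3@17:R b1@19:R]
Beat 13 (R): throw ball4 h=8 -> lands@21:R; in-air after throw: [b6@14:L b2@15:R b5@16:L b3@17:R b1@19:R b4@21:R]
Beat 14 (L): throw ball6 h=6 -> lands@20:L; in-air after throw: [b2@15:R b5@16:L b3@17:R b1@19:R b6@20:L b4@21:R]
Beat 15 (R): throw ball2 h=3 -> lands@18:L; in-air after throw: [b5@16:L b3@17:R b2@18:L b1@19:R b6@20:L b4@21:R]
Beat 16 (L): throw ball5 h=8 -> lands@24:L; in-air after throw: [b3@17:R b2@18:L b1@19:R b6@20:L b4@21:R b5@24:L]
Beat 17 (R): throw ball3 h=5 -> lands@22:L; in-air after throw: [b2@18:L b1@19:R b6@20:L b4@21:R b3@22:L b5@24:L]
Beat 18 (L): throw ball2 h=8 -> lands@26:L; in-air after throw: [b1@19:R b6@20:L b4@21:R b3@22:L b5@24:L b2@26:L]
Ball 6: thrown@6 h=8 -> first land @14; rethrown@14 h=6 -> second land @20

Answer: 14 20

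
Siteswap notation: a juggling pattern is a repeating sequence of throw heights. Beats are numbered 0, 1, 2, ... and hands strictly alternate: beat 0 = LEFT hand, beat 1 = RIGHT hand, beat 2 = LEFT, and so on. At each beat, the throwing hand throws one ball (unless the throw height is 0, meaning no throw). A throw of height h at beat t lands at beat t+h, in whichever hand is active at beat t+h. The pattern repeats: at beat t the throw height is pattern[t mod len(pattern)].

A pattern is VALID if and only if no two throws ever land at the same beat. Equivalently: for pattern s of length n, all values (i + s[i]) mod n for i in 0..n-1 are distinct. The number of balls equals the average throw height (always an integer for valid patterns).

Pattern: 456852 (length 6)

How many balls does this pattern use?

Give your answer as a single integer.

Pattern = [4, 5, 6, 8, 5, 2], length n = 6
  position 0: throw height = 4, running sum = 4
  position 1: throw height = 5, running sum = 9
  position 2: throw height = 6, running sum = 15
  position 3: throw height = 8, running sum = 23
  position 4: throw height = 5, running sum = 28
  position 5: throw height = 2, running sum = 30
Total sum = 30; balls = sum / n = 30 / 6 = 5

Answer: 5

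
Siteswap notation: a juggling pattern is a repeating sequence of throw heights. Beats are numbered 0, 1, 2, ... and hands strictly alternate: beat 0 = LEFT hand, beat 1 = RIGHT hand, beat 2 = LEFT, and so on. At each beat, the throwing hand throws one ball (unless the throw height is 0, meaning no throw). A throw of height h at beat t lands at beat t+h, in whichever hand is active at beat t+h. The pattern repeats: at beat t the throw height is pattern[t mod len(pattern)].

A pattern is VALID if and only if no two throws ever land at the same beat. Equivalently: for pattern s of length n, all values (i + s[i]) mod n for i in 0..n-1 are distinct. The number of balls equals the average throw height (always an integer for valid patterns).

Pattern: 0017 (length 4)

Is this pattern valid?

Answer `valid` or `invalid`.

Answer: valid

Derivation:
i=0: (i + s[i]) mod n = (0 + 0) mod 4 = 0
i=1: (i + s[i]) mod n = (1 + 0) mod 4 = 1
i=2: (i + s[i]) mod n = (2 + 1) mod 4 = 3
i=3: (i + s[i]) mod n = (3 + 7) mod 4 = 2
Residues: [0, 1, 3, 2], distinct: True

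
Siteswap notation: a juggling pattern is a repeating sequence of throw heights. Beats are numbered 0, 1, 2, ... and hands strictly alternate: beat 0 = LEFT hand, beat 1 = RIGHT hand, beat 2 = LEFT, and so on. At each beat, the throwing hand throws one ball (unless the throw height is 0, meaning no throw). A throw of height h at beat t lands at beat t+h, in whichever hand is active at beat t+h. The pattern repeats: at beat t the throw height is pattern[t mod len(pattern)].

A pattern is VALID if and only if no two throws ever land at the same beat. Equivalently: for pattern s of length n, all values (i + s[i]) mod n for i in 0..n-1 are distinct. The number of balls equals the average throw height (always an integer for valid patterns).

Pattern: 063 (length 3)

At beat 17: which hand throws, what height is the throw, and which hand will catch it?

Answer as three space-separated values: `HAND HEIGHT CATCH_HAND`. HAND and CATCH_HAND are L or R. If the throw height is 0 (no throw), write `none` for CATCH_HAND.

Answer: R 3 L

Derivation:
Beat 17: 17 mod 2 = 1, so hand = R
Throw height = pattern[17 mod 3] = pattern[2] = 3
Lands at beat 17+3=20, 20 mod 2 = 0, so catch hand = L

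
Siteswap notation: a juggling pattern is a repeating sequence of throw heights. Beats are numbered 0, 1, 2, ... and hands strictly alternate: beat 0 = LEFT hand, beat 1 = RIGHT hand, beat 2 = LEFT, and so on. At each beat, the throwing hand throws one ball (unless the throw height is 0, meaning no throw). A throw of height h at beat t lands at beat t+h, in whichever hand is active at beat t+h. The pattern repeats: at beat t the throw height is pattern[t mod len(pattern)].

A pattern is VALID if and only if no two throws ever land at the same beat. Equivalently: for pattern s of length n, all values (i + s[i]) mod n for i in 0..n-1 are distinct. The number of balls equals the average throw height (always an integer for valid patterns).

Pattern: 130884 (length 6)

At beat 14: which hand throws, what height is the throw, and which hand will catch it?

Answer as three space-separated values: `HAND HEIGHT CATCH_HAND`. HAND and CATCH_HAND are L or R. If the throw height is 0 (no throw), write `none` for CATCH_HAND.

Answer: L 0 none

Derivation:
Beat 14: 14 mod 2 = 0, so hand = L
Throw height = pattern[14 mod 6] = pattern[2] = 0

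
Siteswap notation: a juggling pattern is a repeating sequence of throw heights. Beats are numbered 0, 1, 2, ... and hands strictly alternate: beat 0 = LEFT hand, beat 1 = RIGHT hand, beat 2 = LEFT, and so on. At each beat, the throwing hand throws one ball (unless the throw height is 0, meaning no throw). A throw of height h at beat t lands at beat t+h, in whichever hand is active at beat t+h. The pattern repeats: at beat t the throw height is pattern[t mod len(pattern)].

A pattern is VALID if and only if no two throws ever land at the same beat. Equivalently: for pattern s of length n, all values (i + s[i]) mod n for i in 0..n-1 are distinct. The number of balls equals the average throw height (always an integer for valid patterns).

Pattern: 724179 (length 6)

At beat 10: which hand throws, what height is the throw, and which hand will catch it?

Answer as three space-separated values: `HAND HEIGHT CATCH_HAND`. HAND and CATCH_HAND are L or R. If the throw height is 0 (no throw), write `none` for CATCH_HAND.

Beat 10: 10 mod 2 = 0, so hand = L
Throw height = pattern[10 mod 6] = pattern[4] = 7
Lands at beat 10+7=17, 17 mod 2 = 1, so catch hand = R

Answer: L 7 R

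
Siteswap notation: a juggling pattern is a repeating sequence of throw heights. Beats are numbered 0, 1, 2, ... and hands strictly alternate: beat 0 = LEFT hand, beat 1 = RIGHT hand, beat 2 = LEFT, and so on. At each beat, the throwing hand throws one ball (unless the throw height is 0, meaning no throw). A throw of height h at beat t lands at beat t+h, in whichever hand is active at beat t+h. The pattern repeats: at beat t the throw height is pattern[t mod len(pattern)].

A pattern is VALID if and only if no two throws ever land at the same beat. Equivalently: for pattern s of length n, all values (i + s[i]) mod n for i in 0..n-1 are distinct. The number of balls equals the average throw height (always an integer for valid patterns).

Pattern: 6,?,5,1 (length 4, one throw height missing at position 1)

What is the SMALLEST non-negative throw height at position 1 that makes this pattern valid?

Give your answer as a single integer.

i=0: (0 + 6) mod 4 = 2
i=1: s[i]=? (unknown)
i=2: (2 + 5) mod 4 = 3
i=3: (3 + 1) mod 4 = 0
Known residues: [0, 2, 3]; need a permutation of 0..3, so missing residue r = 1
Need (1 + s) mod 4 = 1; smallest s = (1 - 1) mod 4 = 0

Answer: 0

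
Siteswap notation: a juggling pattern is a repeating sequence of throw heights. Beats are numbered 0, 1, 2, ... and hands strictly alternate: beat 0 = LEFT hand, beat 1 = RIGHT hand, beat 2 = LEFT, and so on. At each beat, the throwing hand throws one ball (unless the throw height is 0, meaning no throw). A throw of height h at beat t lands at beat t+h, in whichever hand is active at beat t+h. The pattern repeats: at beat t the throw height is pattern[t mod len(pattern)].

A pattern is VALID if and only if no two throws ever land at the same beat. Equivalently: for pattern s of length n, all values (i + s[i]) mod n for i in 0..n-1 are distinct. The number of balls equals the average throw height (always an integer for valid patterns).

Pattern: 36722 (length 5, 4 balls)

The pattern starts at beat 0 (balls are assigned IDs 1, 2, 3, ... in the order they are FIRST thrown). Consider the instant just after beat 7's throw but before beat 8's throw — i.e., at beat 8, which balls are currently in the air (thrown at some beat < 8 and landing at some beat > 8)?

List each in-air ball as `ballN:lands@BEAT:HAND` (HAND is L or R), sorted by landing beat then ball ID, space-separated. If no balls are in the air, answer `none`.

Beat 0 (L): throw ball1 h=3 -> lands@3:R; in-air after throw: [b1@3:R]
Beat 1 (R): throw ball2 h=6 -> lands@7:R; in-air after throw: [b1@3:R b2@7:R]
Beat 2 (L): throw ball3 h=7 -> lands@9:R; in-air after throw: [b1@3:R b2@7:R b3@9:R]
Beat 3 (R): throw ball1 h=2 -> lands@5:R; in-air after throw: [b1@5:R b2@7:R b3@9:R]
Beat 4 (L): throw ball4 h=2 -> lands@6:L; in-air after throw: [b1@5:R b4@6:L b2@7:R b3@9:R]
Beat 5 (R): throw ball1 h=3 -> lands@8:L; in-air after throw: [b4@6:L b2@7:R b1@8:L b3@9:R]
Beat 6 (L): throw ball4 h=6 -> lands@12:L; in-air after throw: [b2@7:R b1@8:L b3@9:R b4@12:L]
Beat 7 (R): throw ball2 h=7 -> lands@14:L; in-air after throw: [b1@8:L b3@9:R b4@12:L b2@14:L]
Beat 8 (L): throw ball1 h=2 -> lands@10:L; in-air after throw: [b3@9:R b1@10:L b4@12:L b2@14:L]

Answer: ball3:lands@9:R ball4:lands@12:L ball2:lands@14:L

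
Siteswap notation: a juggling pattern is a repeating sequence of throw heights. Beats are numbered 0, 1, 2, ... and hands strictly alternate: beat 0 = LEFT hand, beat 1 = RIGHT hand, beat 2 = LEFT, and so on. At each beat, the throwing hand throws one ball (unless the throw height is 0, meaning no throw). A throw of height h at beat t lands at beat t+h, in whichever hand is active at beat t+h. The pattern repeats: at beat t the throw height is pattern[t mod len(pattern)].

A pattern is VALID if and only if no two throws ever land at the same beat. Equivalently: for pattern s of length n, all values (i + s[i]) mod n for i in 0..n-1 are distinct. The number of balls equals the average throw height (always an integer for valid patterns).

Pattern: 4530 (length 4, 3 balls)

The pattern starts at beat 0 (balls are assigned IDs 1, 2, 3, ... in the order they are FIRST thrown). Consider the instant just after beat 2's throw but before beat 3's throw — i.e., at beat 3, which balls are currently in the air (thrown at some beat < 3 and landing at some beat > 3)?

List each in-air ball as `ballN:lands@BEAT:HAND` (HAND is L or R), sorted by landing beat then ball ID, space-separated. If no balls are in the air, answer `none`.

Answer: ball1:lands@4:L ball3:lands@5:R ball2:lands@6:L

Derivation:
Beat 0 (L): throw ball1 h=4 -> lands@4:L; in-air after throw: [b1@4:L]
Beat 1 (R): throw ball2 h=5 -> lands@6:L; in-air after throw: [b1@4:L b2@6:L]
Beat 2 (L): throw ball3 h=3 -> lands@5:R; in-air after throw: [b1@4:L b3@5:R b2@6:L]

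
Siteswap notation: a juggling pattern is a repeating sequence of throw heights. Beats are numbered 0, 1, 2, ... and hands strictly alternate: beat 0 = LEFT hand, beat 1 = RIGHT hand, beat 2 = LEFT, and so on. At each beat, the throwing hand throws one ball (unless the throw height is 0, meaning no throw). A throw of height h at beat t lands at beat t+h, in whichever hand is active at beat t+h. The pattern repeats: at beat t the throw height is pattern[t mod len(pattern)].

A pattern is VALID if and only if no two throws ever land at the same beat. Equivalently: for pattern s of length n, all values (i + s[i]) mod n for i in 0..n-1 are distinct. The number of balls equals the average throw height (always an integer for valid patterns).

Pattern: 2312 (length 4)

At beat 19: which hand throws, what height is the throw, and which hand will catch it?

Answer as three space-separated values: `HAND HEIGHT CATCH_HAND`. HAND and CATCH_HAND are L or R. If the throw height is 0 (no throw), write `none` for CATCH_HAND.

Beat 19: 19 mod 2 = 1, so hand = R
Throw height = pattern[19 mod 4] = pattern[3] = 2
Lands at beat 19+2=21, 21 mod 2 = 1, so catch hand = R

Answer: R 2 R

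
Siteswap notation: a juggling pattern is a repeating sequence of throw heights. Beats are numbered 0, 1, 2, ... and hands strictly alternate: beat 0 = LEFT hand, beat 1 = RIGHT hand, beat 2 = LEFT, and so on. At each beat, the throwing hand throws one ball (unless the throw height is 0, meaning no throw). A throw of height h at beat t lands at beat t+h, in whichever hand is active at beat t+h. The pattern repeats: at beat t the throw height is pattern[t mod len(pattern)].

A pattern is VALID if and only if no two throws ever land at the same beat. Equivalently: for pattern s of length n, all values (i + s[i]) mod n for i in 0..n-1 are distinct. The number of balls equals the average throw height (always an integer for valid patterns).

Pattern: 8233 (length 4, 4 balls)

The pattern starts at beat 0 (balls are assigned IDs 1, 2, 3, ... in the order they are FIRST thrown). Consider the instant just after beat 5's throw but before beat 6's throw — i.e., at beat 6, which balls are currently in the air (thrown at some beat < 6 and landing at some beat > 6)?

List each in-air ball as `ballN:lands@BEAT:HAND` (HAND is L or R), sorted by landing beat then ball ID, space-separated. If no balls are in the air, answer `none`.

Answer: ball3:lands@7:R ball1:lands@8:L ball4:lands@12:L

Derivation:
Beat 0 (L): throw ball1 h=8 -> lands@8:L; in-air after throw: [b1@8:L]
Beat 1 (R): throw ball2 h=2 -> lands@3:R; in-air after throw: [b2@3:R b1@8:L]
Beat 2 (L): throw ball3 h=3 -> lands@5:R; in-air after throw: [b2@3:R b3@5:R b1@8:L]
Beat 3 (R): throw ball2 h=3 -> lands@6:L; in-air after throw: [b3@5:R b2@6:L b1@8:L]
Beat 4 (L): throw ball4 h=8 -> lands@12:L; in-air after throw: [b3@5:R b2@6:L b1@8:L b4@12:L]
Beat 5 (R): throw ball3 h=2 -> lands@7:R; in-air after throw: [b2@6:L b3@7:R b1@8:L b4@12:L]
Beat 6 (L): throw ball2 h=3 -> lands@9:R; in-air after throw: [b3@7:R b1@8:L b2@9:R b4@12:L]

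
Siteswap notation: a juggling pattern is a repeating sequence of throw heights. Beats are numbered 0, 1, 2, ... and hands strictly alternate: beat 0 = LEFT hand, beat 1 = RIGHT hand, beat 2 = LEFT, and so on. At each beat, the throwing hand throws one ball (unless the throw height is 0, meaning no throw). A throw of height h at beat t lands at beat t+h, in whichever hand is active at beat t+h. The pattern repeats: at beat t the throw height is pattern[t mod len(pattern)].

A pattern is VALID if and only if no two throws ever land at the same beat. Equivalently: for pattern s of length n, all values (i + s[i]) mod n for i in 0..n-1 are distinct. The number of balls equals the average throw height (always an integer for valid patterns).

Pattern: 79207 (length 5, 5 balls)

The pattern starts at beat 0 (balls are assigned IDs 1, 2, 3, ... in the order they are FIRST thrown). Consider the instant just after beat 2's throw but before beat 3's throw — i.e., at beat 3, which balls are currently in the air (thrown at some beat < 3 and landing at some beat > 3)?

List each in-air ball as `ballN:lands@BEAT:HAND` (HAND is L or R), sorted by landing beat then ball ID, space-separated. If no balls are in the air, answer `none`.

Beat 0 (L): throw ball1 h=7 -> lands@7:R; in-air after throw: [b1@7:R]
Beat 1 (R): throw ball2 h=9 -> lands@10:L; in-air after throw: [b1@7:R b2@10:L]
Beat 2 (L): throw ball3 h=2 -> lands@4:L; in-air after throw: [b3@4:L b1@7:R b2@10:L]

Answer: ball3:lands@4:L ball1:lands@7:R ball2:lands@10:L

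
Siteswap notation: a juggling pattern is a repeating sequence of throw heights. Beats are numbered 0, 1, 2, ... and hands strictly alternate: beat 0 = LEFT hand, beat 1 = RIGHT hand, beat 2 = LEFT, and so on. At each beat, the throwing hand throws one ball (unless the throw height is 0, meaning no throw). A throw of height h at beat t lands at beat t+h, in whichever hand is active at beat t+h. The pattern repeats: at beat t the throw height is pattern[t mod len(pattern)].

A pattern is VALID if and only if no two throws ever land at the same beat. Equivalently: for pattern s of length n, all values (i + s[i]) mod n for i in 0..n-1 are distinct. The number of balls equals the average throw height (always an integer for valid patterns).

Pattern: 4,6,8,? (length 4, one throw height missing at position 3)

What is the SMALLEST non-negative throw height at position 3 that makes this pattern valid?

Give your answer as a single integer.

Answer: 2

Derivation:
i=0: (0 + 4) mod 4 = 0
i=1: (1 + 6) mod 4 = 3
i=2: (2 + 8) mod 4 = 2
i=3: s[i]=? (unknown)
Known residues: [0, 2, 3]; need a permutation of 0..3, so missing residue r = 1
Need (3 + s) mod 4 = 1; smallest s = (1 - 3) mod 4 = 2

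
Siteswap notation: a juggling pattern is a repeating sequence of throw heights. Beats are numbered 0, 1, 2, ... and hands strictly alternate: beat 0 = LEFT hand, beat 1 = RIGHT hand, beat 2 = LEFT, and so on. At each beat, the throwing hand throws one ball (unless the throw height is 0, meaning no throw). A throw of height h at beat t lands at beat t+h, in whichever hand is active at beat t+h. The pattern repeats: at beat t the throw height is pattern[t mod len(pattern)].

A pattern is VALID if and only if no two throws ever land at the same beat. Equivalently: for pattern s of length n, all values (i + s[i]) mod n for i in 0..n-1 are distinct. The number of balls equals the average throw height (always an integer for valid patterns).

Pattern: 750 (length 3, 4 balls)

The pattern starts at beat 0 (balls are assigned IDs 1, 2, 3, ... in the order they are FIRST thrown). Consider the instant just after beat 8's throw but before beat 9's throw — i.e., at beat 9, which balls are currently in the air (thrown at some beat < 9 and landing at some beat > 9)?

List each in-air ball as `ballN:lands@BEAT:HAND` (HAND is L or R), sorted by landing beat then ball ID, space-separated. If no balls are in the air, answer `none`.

Beat 0 (L): throw ball1 h=7 -> lands@7:R; in-air after throw: [b1@7:R]
Beat 1 (R): throw ball2 h=5 -> lands@6:L; in-air after throw: [b2@6:L b1@7:R]
Beat 3 (R): throw ball3 h=7 -> lands@10:L; in-air after throw: [b2@6:L b1@7:R b3@10:L]
Beat 4 (L): throw ball4 h=5 -> lands@9:R; in-air after throw: [b2@6:L b1@7:R b4@9:R b3@10:L]
Beat 6 (L): throw ball2 h=7 -> lands@13:R; in-air after throw: [b1@7:R b4@9:R b3@10:L b2@13:R]
Beat 7 (R): throw ball1 h=5 -> lands@12:L; in-air after throw: [b4@9:R b3@10:L b1@12:L b2@13:R]
Beat 9 (R): throw ball4 h=7 -> lands@16:L; in-air after throw: [b3@10:L b1@12:L b2@13:R b4@16:L]

Answer: ball3:lands@10:L ball1:lands@12:L ball2:lands@13:R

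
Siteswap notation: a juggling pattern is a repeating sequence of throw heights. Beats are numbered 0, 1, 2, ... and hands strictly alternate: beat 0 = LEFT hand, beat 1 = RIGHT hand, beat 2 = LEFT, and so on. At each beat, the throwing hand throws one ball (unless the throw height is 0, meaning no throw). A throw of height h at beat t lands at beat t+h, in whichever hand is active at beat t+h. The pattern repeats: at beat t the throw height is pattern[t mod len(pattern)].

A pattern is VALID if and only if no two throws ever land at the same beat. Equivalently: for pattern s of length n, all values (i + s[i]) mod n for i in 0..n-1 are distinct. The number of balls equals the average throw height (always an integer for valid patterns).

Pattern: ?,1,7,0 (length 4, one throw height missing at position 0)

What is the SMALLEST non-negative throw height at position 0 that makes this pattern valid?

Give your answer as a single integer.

i=0: s[i]=? (unknown)
i=1: (1 + 1) mod 4 = 2
i=2: (2 + 7) mod 4 = 1
i=3: (3 + 0) mod 4 = 3
Known residues: [1, 2, 3]; need a permutation of 0..3, so missing residue r = 0
Need (0 + s) mod 4 = 0; smallest s = (0 - 0) mod 4 = 0

Answer: 0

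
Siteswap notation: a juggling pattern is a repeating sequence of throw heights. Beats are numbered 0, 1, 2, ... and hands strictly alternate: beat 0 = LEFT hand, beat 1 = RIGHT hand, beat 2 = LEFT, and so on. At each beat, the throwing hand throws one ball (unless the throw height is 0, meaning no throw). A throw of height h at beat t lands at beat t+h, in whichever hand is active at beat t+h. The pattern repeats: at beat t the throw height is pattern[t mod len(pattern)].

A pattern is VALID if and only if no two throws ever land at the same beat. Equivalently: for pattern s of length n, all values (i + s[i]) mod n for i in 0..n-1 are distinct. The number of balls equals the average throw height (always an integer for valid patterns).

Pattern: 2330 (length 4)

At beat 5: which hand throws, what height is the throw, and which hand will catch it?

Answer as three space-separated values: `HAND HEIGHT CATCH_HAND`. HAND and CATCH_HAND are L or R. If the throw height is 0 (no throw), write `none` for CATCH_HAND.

Beat 5: 5 mod 2 = 1, so hand = R
Throw height = pattern[5 mod 4] = pattern[1] = 3
Lands at beat 5+3=8, 8 mod 2 = 0, so catch hand = L

Answer: R 3 L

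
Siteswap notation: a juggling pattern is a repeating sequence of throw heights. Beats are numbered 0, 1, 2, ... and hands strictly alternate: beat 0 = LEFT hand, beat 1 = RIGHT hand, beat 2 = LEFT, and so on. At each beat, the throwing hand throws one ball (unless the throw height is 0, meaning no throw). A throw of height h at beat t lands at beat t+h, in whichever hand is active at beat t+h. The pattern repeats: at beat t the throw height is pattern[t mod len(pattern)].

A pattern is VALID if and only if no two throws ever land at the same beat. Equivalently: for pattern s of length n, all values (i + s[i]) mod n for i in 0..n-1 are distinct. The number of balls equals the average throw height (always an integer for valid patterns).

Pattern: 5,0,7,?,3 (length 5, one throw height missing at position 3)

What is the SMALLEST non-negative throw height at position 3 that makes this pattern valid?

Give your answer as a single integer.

Answer: 0

Derivation:
i=0: (0 + 5) mod 5 = 0
i=1: (1 + 0) mod 5 = 1
i=2: (2 + 7) mod 5 = 4
i=3: s[i]=? (unknown)
i=4: (4 + 3) mod 5 = 2
Known residues: [0, 1, 2, 4]; need a permutation of 0..4, so missing residue r = 3
Need (3 + s) mod 5 = 3; smallest s = (3 - 3) mod 5 = 0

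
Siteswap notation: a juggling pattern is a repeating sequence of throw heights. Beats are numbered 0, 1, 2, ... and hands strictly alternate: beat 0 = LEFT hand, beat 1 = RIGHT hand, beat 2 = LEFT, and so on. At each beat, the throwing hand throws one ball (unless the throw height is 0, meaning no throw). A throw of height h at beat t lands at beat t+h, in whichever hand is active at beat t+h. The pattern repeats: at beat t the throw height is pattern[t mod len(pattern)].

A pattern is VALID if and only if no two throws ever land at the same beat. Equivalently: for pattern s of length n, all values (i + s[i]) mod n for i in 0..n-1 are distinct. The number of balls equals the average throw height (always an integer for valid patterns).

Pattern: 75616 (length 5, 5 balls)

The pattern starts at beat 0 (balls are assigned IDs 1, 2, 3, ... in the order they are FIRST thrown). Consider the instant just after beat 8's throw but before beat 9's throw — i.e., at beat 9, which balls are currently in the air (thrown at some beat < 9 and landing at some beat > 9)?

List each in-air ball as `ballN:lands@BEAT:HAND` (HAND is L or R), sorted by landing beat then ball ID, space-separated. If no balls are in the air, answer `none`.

Beat 0 (L): throw ball1 h=7 -> lands@7:R; in-air after throw: [b1@7:R]
Beat 1 (R): throw ball2 h=5 -> lands@6:L; in-air after throw: [b2@6:L b1@7:R]
Beat 2 (L): throw ball3 h=6 -> lands@8:L; in-air after throw: [b2@6:L b1@7:R b3@8:L]
Beat 3 (R): throw ball4 h=1 -> lands@4:L; in-air after throw: [b4@4:L b2@6:L b1@7:R b3@8:L]
Beat 4 (L): throw ball4 h=6 -> lands@10:L; in-air after throw: [b2@6:L b1@7:R b3@8:L b4@10:L]
Beat 5 (R): throw ball5 h=7 -> lands@12:L; in-air after throw: [b2@6:L b1@7:R b3@8:L b4@10:L b5@12:L]
Beat 6 (L): throw ball2 h=5 -> lands@11:R; in-air after throw: [b1@7:R b3@8:L b4@10:L b2@11:R b5@12:L]
Beat 7 (R): throw ball1 h=6 -> lands@13:R; in-air after throw: [b3@8:L b4@10:L b2@11:R b5@12:L b1@13:R]
Beat 8 (L): throw ball3 h=1 -> lands@9:R; in-air after throw: [b3@9:R b4@10:L b2@11:R b5@12:L b1@13:R]
Beat 9 (R): throw ball3 h=6 -> lands@15:R; in-air after throw: [b4@10:L b2@11:R b5@12:L b1@13:R b3@15:R]

Answer: ball4:lands@10:L ball2:lands@11:R ball5:lands@12:L ball1:lands@13:R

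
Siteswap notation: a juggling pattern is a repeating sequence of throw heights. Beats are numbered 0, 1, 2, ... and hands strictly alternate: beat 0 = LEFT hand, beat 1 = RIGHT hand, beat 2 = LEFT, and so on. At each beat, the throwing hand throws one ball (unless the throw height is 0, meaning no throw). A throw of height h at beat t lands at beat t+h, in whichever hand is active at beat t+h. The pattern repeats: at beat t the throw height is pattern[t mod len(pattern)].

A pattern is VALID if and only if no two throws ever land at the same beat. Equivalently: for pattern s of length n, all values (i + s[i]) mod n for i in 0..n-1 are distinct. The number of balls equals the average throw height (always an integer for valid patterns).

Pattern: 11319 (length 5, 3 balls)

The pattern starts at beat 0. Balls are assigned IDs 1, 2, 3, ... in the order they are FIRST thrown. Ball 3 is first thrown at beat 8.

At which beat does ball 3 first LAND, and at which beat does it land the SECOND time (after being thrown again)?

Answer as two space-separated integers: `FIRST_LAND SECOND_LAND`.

Beat 0 (L): throw ball1 h=1 -> lands@1:R; in-air after throw: [b1@1:R]
Beat 1 (R): throw ball1 h=1 -> lands@2:L; in-air after throw: [b1@2:L]
Beat 2 (L): throw ball1 h=3 -> lands@5:R; in-air after throw: [b1@5:R]
Beat 3 (R): throw ball2 h=1 -> lands@4:L; in-air after throw: [b2@4:L b1@5:R]
Beat 4 (L): throw ball2 h=9 -> lands@13:R; in-air after throw: [b1@5:R b2@13:R]
Beat 5 (R): throw ball1 h=1 -> lands@6:L; in-air after throw: [b1@6:L b2@13:R]
Beat 6 (L): throw ball1 h=1 -> lands@7:R; in-air after throw: [b1@7:R b2@13:R]
Beat 7 (R): throw ball1 h=3 -> lands@10:L; in-air after throw: [b1@10:L b2@13:R]
Beat 8 (L): throw ball3 h=1 -> lands@9:R; in-air after throw: [b3@9:R b1@10:L b2@13:R]
Beat 9 (R): throw ball3 h=9 -> lands@18:L; in-air after throw: [b1@10:L b2@13:R b3@18:L]
Beat 10 (L): throw ball1 h=1 -> lands@11:R; in-air after throw: [b1@11:R b2@13:R b3@18:L]
Beat 11 (R): throw ball1 h=1 -> lands@12:L; in-air after throw: [b1@12:L b2@13:R b3@18:L]
Beat 12 (L): throw ball1 h=3 -> lands@15:R; in-air after throw: [b2@13:R b1@15:R b3@18:L]
Beat 13 (R): throw ball2 h=1 -> lands@14:L; in-air after throw: [b2@14:L b1@15:R b3@18:L]
Beat 14 (L): throw ball2 h=9 -> lands@23:R; in-air after throw: [b1@15:R b3@18:L b2@23:R]
Beat 15 (R): throw ball1 h=1 -> lands@16:L; in-air after throw: [b1@16:L b3@18:L b2@23:R]
Beat 16 (L): throw ball1 h=1 -> lands@17:R; in-air after throw: [b1@17:R b3@18:L b2@23:R]
Beat 17 (R): throw ball1 h=3 -> lands@20:L; in-air after throw: [b3@18:L b1@20:L b2@23:R]
Beat 18 (L): throw ball3 h=1 -> lands@19:R; in-air after throw: [b3@19:R b1@20:L b2@23:R]
Ball 3: thrown@8 h=1 -> first land @9; rethrown@9 h=9 -> second land @18

Answer: 9 18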